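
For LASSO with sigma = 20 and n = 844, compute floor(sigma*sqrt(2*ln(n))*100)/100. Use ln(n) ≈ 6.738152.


ln(844) ≈ 6.738152.
2*ln(n) ≈ 13.476304.
sqrt(2*ln(n)) ≈ sqrt(13.476304) ≈ 3.671009.
lambda ≈ 20*3.671009 = 73.42018.
floor(lambda*100)/100 = 73.42.

73.42


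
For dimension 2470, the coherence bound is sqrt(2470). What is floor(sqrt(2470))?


49^2 = 2401 <= 2470 < 2500 = 50^2, so 49 <= sqrt(2470) < 50.
floor(sqrt(2470)) = 49.

49


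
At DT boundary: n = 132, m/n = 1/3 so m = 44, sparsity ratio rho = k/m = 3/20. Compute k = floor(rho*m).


m = 1/3*132 = 44.
rho = 3/20.
rho*m = 3/20*44 = 6.6.
k = floor(6.6) = 6.

6


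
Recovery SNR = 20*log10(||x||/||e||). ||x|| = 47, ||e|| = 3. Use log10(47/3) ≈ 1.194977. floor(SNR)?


||x||/||e|| = 47/3.
log10(47/3) ≈ 1.194977.
20*log10(||x||/||e||) ≈ 20*1.194977 = 23.89954.
floor(23.89954) = 23.

23


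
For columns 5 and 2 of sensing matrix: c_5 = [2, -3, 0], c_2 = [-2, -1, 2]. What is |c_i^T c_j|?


Inner product: 2*-2 + -3*-1 + 0*2
Products: [-4, 3, 0]
Sum = -1.
|dot| = 1.

1


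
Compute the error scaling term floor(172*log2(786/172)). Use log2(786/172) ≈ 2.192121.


log2(n/k) = log2(786/172) ≈ 2.192121.
k*log2(n/k) ≈ 172*2.192121 = 377.044812.
floor(377.044812) = 377.

377


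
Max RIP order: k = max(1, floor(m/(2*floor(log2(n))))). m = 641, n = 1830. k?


floor(log2(1830)) = 10.
2*10 = 20.
m/(2*floor(log2(n))) = 641/20 ≈ 32.05.
floor = 32.
k = max(1, 32) = 32.

32


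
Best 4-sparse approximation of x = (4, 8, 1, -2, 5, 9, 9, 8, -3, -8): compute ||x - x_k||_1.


Sorted |x_i| descending: [9, 9, 8, 8, 8, 5, 4, 3, 2, 1]
Keep top 4: [9, 9, 8, 8]
Tail entries: [8, 5, 4, 3, 2, 1]
L1 error = sum of tail = 23.

23


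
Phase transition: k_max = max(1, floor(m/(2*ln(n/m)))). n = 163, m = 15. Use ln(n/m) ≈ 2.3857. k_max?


n/m = 163/15.
ln(n/m) ≈ 2.3857.
2*ln(n/m) ≈ 4.7714.
m/(2*ln(n/m)) ≈ 15/4.7714 ≈ 3.1437.
floor = 3.
k_max = max(1, 3) = 3.

3


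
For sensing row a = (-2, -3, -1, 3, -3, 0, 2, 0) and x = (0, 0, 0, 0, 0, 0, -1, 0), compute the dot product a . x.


Non-zero terms: ['2*-1']
Products: [-2]
y = sum = -2.

-2


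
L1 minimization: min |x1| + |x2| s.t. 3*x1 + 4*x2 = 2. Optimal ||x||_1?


Axis intercepts:
  x1 = 2/3, x2 = 0: L1 = 2/3
  x1 = 0, x2 = 1/2: L1 = 1/2
x* = (0, 1/2)
||x*||_1 = 1/2.

1/2


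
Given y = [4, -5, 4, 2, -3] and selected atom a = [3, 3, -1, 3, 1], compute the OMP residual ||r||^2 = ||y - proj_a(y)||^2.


a^T a = 29.
a^T y = -4.
coeff = -4/29 = -4/29.
||r||^2 = 2014/29.

2014/29


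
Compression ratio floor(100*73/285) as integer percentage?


100*m/n = 100*73/285 ≈ 25.614.
floor = 25.

25


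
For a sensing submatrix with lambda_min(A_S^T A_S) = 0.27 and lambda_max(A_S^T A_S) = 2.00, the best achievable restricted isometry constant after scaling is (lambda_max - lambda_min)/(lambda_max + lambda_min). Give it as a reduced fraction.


lambda_max - lambda_min = 2.00 - 0.27 = 1.73.
lambda_max + lambda_min = 2.00 + 0.27 = 2.27.
delta = 1.73/2.27 = 173/227.

173/227


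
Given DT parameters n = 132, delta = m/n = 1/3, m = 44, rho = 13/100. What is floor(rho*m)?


m = 1/3*132 = 44.
rho = 13/100.
rho*m = 13/100*44 = 5.72.
k = floor(5.72) = 5.

5


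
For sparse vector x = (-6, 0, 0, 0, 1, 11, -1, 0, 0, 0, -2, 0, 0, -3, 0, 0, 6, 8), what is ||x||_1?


Non-zero entries: [(0, -6), (4, 1), (5, 11), (6, -1), (10, -2), (13, -3), (16, 6), (17, 8)]
Absolute values: [6, 1, 11, 1, 2, 3, 6, 8]
||x||_1 = sum = 38.

38


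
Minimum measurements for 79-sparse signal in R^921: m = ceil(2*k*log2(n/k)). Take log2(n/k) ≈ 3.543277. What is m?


log2(n/k) = log2(921/79) ≈ 3.543277.
2*k*log2(n/k) ≈ 2*79*3.543277 = 559.837766.
m = ceil(559.837766) = 560.

560


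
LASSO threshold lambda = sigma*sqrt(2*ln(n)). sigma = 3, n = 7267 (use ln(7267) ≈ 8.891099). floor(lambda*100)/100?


ln(7267) ≈ 8.891099.
2*ln(n) ≈ 17.782198.
sqrt(2*ln(n)) ≈ sqrt(17.782198) ≈ 4.216894.
lambda ≈ 3*4.216894 = 12.650682.
floor(lambda*100)/100 = 12.65.

12.65


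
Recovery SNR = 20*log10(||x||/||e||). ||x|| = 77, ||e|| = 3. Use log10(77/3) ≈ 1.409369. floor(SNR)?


||x||/||e|| = 77/3.
log10(77/3) ≈ 1.409369.
20*log10(||x||/||e||) ≈ 20*1.409369 = 28.18738.
floor(28.18738) = 28.

28


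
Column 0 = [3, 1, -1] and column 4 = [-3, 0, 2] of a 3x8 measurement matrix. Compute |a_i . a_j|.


Inner product: 3*-3 + 1*0 + -1*2
Products: [-9, 0, -2]
Sum = -11.
|dot| = 11.

11


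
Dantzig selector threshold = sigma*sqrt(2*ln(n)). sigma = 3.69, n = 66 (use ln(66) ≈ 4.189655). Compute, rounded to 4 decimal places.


ln(66) ≈ 4.189655.
2*ln(n) ≈ 8.37931.
sqrt(2*ln(n)) ≈ sqrt(8.37931) ≈ 2.894704.
threshold ≈ 3.69*2.894704 = 10.68145776 ≈ 10.6815.

10.6815


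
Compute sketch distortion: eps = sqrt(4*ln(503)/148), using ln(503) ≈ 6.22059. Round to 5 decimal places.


ln(503) ≈ 6.22059.
4*ln(N)/m ≈ 4*6.22059/148 ≈ 0.16812405.
eps = sqrt(0.16812405) ≈ 0.4100293 ≈ 0.41003.

0.41003


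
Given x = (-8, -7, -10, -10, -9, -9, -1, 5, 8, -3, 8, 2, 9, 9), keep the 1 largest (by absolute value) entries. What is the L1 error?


Sorted |x_i| descending: [10, 10, 9, 9, 9, 9, 8, 8, 8, 7, 5, 3, 2, 1]
Keep top 1: [10]
Tail entries: [10, 9, 9, 9, 9, 8, 8, 8, 7, 5, 3, 2, 1]
L1 error = sum of tail = 88.

88


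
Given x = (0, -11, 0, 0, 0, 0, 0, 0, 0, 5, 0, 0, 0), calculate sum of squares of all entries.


Non-zero entries: [(1, -11), (9, 5)]
Squares: [121, 25]
||x||_2^2 = sum = 146.

146


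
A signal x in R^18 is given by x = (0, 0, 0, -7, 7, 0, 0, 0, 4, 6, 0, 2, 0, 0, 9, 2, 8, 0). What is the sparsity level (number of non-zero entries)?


Non-zero positions: [3, 4, 8, 9, 11, 14, 15, 16].
Sparsity = 8.

8


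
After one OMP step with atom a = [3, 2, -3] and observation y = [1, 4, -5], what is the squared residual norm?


a^T a = 22.
a^T y = 26.
coeff = 26/22 = 13/11.
||r||^2 = 124/11.

124/11


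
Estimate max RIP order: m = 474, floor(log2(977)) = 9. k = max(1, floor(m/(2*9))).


floor(log2(977)) = 9.
2*9 = 18.
m/(2*floor(log2(n))) = 474/18 ≈ 26.3333.
floor = 26.
k = max(1, 26) = 26.

26


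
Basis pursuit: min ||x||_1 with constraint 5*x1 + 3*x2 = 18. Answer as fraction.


Axis intercepts:
  x1 = 18/5, x2 = 0: L1 = 18/5
  x1 = 0, x2 = 6: L1 = 6
x* = (18/5, 0)
||x*||_1 = 18/5.

18/5


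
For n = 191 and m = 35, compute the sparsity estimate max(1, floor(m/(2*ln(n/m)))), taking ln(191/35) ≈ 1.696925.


n/m = 191/35.
ln(n/m) ≈ 1.696925.
2*ln(n/m) ≈ 3.39385.
m/(2*ln(n/m)) ≈ 35/3.39385 ≈ 10.3128.
floor = 10.
k_max = max(1, 10) = 10.

10


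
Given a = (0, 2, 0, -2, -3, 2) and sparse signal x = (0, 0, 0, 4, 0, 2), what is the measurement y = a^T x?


Non-zero terms: ['-2*4', '2*2']
Products: [-8, 4]
y = sum = -4.

-4


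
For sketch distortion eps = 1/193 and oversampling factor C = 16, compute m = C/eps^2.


1/eps = 193.
(1/eps)^2 = 37249.
m = 16*37249 = 595984.

595984


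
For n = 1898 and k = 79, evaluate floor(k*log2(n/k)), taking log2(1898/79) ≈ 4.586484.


log2(n/k) = log2(1898/79) ≈ 4.586484.
k*log2(n/k) ≈ 79*4.586484 = 362.332236.
floor(362.332236) = 362.

362


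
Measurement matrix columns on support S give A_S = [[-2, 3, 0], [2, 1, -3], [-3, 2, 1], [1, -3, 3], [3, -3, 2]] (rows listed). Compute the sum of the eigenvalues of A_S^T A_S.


Sum of eigenvalues of A_S^T A_S = trace(A_S^T A_S) = sum of squared column norms of A_S.
A_S^T A_S diagonal: [27, 32, 23].
trace = 27 + 32 + 23 = 82.

82


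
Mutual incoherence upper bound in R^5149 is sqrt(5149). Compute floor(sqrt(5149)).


71^2 = 5041 <= 5149 < 5184 = 72^2, so 71 <= sqrt(5149) < 72.
floor(sqrt(5149)) = 71.

71


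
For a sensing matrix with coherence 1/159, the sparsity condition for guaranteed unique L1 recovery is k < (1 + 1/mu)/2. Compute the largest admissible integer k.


1/mu = 159.
1 + 1/mu = 160.
(1 + 1/mu)/2 = 80 is an integer and the inequality is strict, so k_max = 80 - 1 = 79.

79


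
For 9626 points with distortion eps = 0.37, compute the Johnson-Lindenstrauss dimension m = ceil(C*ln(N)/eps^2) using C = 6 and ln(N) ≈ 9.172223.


ln(9626) ≈ 9.172223.
eps^2 = 0.37^2 = 0.1369.
C*ln(N)/eps^2 ≈ 6*9.172223/0.1369 ≈ 401.9966.
m = ceil(401.9966) = 402.

402


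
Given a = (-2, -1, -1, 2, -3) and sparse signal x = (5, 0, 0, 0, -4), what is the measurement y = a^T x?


Non-zero terms: ['-2*5', '-3*-4']
Products: [-10, 12]
y = sum = 2.

2


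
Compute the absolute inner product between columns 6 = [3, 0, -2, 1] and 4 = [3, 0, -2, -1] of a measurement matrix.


Inner product: 3*3 + 0*0 + -2*-2 + 1*-1
Products: [9, 0, 4, -1]
Sum = 12.
|dot| = 12.

12


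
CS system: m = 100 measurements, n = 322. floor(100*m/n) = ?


100*m/n = 100*100/322 ≈ 31.0559.
floor = 31.

31


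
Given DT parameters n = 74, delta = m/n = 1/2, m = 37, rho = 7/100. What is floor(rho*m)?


m = 1/2*74 = 37.
rho = 7/100.
rho*m = 7/100*37 = 2.59.
k = floor(2.59) = 2.

2


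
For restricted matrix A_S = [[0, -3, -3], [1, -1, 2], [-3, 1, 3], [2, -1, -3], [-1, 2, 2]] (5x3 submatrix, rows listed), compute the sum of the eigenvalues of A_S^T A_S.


Sum of eigenvalues of A_S^T A_S = trace(A_S^T A_S) = sum of squared column norms of A_S.
A_S^T A_S diagonal: [15, 16, 35].
trace = 15 + 16 + 35 = 66.

66


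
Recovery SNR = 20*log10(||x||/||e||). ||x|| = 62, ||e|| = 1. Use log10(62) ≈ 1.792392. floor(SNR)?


||x||/||e|| = 62/1 = 62.
log10(62) ≈ 1.792392.
20*log10(||x||/||e||) ≈ 20*1.792392 = 35.84784.
floor(35.84784) = 35.

35


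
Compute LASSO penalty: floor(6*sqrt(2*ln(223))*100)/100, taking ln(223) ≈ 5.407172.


ln(223) ≈ 5.407172.
2*ln(n) ≈ 10.814344.
sqrt(2*ln(n)) ≈ sqrt(10.814344) ≈ 3.288517.
lambda ≈ 6*3.288517 = 19.731102.
floor(lambda*100)/100 = 19.73.

19.73


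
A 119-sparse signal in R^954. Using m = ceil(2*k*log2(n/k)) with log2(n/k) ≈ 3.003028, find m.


log2(n/k) = log2(954/119) ≈ 3.003028.
2*k*log2(n/k) ≈ 2*119*3.003028 = 714.720664.
m = ceil(714.720664) = 715.

715


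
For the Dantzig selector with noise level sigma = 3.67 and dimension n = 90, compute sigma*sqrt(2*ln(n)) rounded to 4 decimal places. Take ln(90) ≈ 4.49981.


ln(90) ≈ 4.49981.
2*ln(n) ≈ 8.99962.
sqrt(2*ln(n)) ≈ sqrt(8.99962) ≈ 2.999937.
threshold ≈ 3.67*2.999937 = 11.00976879 ≈ 11.0098.

11.0098


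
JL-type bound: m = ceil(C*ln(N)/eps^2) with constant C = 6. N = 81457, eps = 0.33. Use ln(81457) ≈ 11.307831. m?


ln(81457) ≈ 11.307831.
eps^2 = 0.33^2 = 0.1089.
C*ln(N)/eps^2 ≈ 6*11.307831/0.1089 ≈ 623.021.
m = ceil(623.021) = 624.

624


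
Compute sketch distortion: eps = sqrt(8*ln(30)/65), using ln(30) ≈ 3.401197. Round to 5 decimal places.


ln(30) ≈ 3.401197.
8*ln(N)/m ≈ 8*3.401197/65 ≈ 0.41860886.
eps = sqrt(0.41860886) ≈ 0.6469999 ≈ 0.64700.

0.64700


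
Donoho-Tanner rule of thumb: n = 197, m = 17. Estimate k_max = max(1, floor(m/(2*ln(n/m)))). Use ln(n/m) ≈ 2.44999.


n/m = 197/17.
ln(n/m) ≈ 2.44999.
2*ln(n/m) ≈ 4.89998.
m/(2*ln(n/m)) ≈ 17/4.89998 ≈ 3.4694.
floor = 3.
k_max = max(1, 3) = 3.

3


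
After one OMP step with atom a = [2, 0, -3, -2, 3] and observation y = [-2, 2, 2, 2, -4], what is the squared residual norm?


a^T a = 26.
a^T y = -26.
coeff = -26/26 = -1.
||r||^2 = 6.

6


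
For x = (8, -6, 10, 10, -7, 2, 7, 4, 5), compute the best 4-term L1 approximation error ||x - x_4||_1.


Sorted |x_i| descending: [10, 10, 8, 7, 7, 6, 5, 4, 2]
Keep top 4: [10, 10, 8, 7]
Tail entries: [7, 6, 5, 4, 2]
L1 error = sum of tail = 24.

24


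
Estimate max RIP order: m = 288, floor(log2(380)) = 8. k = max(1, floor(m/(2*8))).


floor(log2(380)) = 8.
2*8 = 16.
m/(2*floor(log2(n))) = 288/16 ≈ 18.0.
floor = 18.
k = max(1, 18) = 18.

18


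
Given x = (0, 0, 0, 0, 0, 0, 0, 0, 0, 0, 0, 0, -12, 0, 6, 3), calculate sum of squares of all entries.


Non-zero entries: [(12, -12), (14, 6), (15, 3)]
Squares: [144, 36, 9]
||x||_2^2 = sum = 189.

189


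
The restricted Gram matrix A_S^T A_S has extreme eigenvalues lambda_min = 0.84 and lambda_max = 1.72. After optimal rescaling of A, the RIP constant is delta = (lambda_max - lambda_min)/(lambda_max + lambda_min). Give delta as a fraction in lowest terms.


lambda_max - lambda_min = 1.72 - 0.84 = 0.88.
lambda_max + lambda_min = 1.72 + 0.84 = 2.56.
delta = 0.88/2.56 = 88/256 = 11/32.

11/32


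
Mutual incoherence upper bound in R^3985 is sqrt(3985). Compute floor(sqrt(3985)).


63^2 = 3969 <= 3985 < 4096 = 64^2, so 63 <= sqrt(3985) < 64.
floor(sqrt(3985)) = 63.

63


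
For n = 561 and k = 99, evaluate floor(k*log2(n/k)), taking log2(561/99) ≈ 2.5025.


log2(n/k) = log2(561/99) ≈ 2.5025.
k*log2(n/k) ≈ 99*2.5025 = 247.7475.
floor(247.7475) = 247.

247


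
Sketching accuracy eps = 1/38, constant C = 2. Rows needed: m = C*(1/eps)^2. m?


1/eps = 38.
(1/eps)^2 = 1444.
m = 2*1444 = 2888.

2888


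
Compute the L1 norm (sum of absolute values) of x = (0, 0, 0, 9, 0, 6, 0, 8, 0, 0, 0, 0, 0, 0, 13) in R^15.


Non-zero entries: [(3, 9), (5, 6), (7, 8), (14, 13)]
Absolute values: [9, 6, 8, 13]
||x||_1 = sum = 36.

36


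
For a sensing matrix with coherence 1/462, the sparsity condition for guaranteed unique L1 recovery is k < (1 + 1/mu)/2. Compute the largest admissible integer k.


1/mu = 462.
1 + 1/mu = 463.
(1 + 1/mu)/2 = 231.5 is not an integer, so k_max = floor(231.5) = 231.

231


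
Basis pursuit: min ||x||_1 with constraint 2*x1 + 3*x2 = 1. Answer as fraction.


Axis intercepts:
  x1 = 1/2, x2 = 0: L1 = 1/2
  x1 = 0, x2 = 1/3: L1 = 1/3
x* = (0, 1/3)
||x*||_1 = 1/3.

1/3


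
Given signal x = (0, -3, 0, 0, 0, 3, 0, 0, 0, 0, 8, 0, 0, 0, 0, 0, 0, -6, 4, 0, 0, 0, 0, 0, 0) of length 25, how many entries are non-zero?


Non-zero positions: [1, 5, 10, 17, 18].
Sparsity = 5.

5


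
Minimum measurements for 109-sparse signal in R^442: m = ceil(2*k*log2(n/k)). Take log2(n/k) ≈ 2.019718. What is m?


log2(n/k) = log2(442/109) ≈ 2.019718.
2*k*log2(n/k) ≈ 2*109*2.019718 = 440.298524.
m = ceil(440.298524) = 441.

441


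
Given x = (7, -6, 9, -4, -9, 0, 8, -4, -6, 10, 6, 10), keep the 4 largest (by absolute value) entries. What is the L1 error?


Sorted |x_i| descending: [10, 10, 9, 9, 8, 7, 6, 6, 6, 4, 4, 0]
Keep top 4: [10, 10, 9, 9]
Tail entries: [8, 7, 6, 6, 6, 4, 4, 0]
L1 error = sum of tail = 41.

41


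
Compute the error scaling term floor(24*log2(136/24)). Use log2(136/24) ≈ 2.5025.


log2(n/k) = log2(136/24) ≈ 2.5025.
k*log2(n/k) ≈ 24*2.5025 = 60.06.
floor(60.06) = 60.

60


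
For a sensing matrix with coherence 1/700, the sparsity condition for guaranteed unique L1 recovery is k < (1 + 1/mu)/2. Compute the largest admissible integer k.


1/mu = 700.
1 + 1/mu = 701.
(1 + 1/mu)/2 = 350.5 is not an integer, so k_max = floor(350.5) = 350.

350


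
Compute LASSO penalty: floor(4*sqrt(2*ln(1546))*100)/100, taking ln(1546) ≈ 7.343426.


ln(1546) ≈ 7.343426.
2*ln(n) ≈ 14.686852.
sqrt(2*ln(n)) ≈ sqrt(14.686852) ≈ 3.832343.
lambda ≈ 4*3.832343 = 15.329372.
floor(lambda*100)/100 = 15.32.

15.32


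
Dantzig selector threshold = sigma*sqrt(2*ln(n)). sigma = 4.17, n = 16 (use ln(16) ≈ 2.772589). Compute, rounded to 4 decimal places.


ln(16) ≈ 2.772589.
2*ln(n) ≈ 5.545178.
sqrt(2*ln(n)) ≈ sqrt(5.545178) ≈ 2.35482.
threshold ≈ 4.17*2.35482 = 9.8195994 ≈ 9.8196.

9.8196


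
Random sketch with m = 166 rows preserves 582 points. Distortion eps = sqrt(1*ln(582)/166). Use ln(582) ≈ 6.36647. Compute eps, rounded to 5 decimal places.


ln(582) ≈ 6.36647.
1*ln(N)/m ≈ 1*6.36647/166 ≈ 0.03835223.
eps = sqrt(0.03835223) ≈ 0.1958373 ≈ 0.19584.

0.19584


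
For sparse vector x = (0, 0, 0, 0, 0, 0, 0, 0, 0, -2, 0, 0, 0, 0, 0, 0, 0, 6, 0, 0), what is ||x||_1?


Non-zero entries: [(9, -2), (17, 6)]
Absolute values: [2, 6]
||x||_1 = sum = 8.

8


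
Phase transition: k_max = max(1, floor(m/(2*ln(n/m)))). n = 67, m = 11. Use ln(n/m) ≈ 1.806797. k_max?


n/m = 67/11.
ln(n/m) ≈ 1.806797.
2*ln(n/m) ≈ 3.613594.
m/(2*ln(n/m)) ≈ 11/3.613594 ≈ 3.0441.
floor = 3.
k_max = max(1, 3) = 3.

3


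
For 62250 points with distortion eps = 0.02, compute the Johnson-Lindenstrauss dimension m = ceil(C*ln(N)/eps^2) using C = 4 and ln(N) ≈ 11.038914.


ln(62250) ≈ 11.038914.
eps^2 = 0.02^2 = 0.0004.
C*ln(N)/eps^2 ≈ 4*11.038914/0.0004 ≈ 110389.14.
m = ceil(110389.14) = 110390.

110390


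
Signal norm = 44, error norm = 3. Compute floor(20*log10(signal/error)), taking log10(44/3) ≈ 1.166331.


||x||/||e|| = 44/3.
log10(44/3) ≈ 1.166331.
20*log10(||x||/||e||) ≈ 20*1.166331 = 23.32662.
floor(23.32662) = 23.

23


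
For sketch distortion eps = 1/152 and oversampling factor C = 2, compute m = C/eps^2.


1/eps = 152.
(1/eps)^2 = 23104.
m = 2*23104 = 46208.

46208


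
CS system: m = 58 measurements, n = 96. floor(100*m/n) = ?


100*m/n = 100*58/96 ≈ 60.4167.
floor = 60.

60


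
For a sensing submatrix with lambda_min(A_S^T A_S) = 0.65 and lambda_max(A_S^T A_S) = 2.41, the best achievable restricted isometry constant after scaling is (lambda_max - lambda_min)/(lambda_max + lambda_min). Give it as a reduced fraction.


lambda_max - lambda_min = 2.41 - 0.65 = 1.76.
lambda_max + lambda_min = 2.41 + 0.65 = 3.06.
delta = 1.76/3.06 = 176/306 = 88/153.

88/153


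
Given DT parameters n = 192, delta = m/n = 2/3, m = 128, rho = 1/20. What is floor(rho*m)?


m = 2/3*192 = 128.
rho = 1/20.
rho*m = 1/20*128 = 6.4.
k = floor(6.4) = 6.

6


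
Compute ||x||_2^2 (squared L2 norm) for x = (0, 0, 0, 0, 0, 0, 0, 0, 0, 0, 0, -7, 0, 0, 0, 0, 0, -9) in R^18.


Non-zero entries: [(11, -7), (17, -9)]
Squares: [49, 81]
||x||_2^2 = sum = 130.

130


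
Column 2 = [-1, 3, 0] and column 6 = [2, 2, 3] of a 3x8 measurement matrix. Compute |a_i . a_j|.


Inner product: -1*2 + 3*2 + 0*3
Products: [-2, 6, 0]
Sum = 4.
|dot| = 4.

4


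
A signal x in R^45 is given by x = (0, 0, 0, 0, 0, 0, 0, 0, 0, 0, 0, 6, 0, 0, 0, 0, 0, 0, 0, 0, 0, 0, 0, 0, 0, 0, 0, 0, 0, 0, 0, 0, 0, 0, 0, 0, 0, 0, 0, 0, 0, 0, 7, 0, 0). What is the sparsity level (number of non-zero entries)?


Non-zero positions: [11, 42].
Sparsity = 2.

2


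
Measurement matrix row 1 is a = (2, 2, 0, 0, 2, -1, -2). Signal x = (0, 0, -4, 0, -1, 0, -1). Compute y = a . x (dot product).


Non-zero terms: ['0*-4', '2*-1', '-2*-1']
Products: [0, -2, 2]
y = sum = 0.

0


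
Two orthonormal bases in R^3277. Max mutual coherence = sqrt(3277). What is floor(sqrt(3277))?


57^2 = 3249 <= 3277 < 3364 = 58^2, so 57 <= sqrt(3277) < 58.
floor(sqrt(3277)) = 57.

57


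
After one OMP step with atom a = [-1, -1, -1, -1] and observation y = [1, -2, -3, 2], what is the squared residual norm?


a^T a = 4.
a^T y = 2.
coeff = 2/4 = 1/2.
||r||^2 = 17.

17


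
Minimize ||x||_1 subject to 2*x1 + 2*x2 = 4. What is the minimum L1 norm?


Axis intercepts:
  x1 = 2, x2 = 0: L1 = 2
  x1 = 0, x2 = 2: L1 = 2
x* = (2, 0)
||x*||_1 = 2.

2


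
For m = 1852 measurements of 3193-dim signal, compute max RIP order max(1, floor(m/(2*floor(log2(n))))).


floor(log2(3193)) = 11.
2*11 = 22.
m/(2*floor(log2(n))) = 1852/22 ≈ 84.1818.
floor = 84.
k = max(1, 84) = 84.

84


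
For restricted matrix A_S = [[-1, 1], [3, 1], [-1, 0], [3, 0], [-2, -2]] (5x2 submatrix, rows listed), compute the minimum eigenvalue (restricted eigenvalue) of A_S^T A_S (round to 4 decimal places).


A_S^T A_S = [[24, 6], [6, 6]].
trace = 30.
det = 108.
disc = trace^2 - 4*det = 900 - 4*108 = 468.
sqrt(468) ≈ 21.633308.
lam_min = (30 - sqrt(468))/2 ≈ (30 - 21.633308)/2 = 4.183346 ≈ 4.1833.

4.1833


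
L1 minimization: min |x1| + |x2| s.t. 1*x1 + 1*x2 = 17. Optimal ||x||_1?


Axis intercepts:
  x1 = 17, x2 = 0: L1 = 17
  x1 = 0, x2 = 17: L1 = 17
x* = (17, 0)
||x*||_1 = 17.

17


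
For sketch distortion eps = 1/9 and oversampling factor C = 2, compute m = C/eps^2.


1/eps = 9.
(1/eps)^2 = 81.
m = 2*81 = 162.

162


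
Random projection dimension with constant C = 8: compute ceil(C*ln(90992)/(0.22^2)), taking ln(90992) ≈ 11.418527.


ln(90992) ≈ 11.418527.
eps^2 = 0.22^2 = 0.0484.
C*ln(N)/eps^2 ≈ 8*11.418527/0.0484 ≈ 1887.3598.
m = ceil(1887.3598) = 1888.

1888


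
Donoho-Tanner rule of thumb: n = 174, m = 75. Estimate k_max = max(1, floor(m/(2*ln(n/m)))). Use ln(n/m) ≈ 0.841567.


n/m = 174/75 = 58/25.
ln(n/m) ≈ 0.841567.
2*ln(n/m) ≈ 1.683134.
m/(2*ln(n/m)) ≈ 75/1.683134 ≈ 44.5597.
floor = 44.
k_max = max(1, 44) = 44.

44


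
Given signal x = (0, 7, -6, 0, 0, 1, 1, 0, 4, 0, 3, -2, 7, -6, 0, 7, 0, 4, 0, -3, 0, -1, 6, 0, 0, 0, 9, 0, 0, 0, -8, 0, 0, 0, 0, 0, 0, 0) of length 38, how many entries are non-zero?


Non-zero positions: [1, 2, 5, 6, 8, 10, 11, 12, 13, 15, 17, 19, 21, 22, 26, 30].
Sparsity = 16.

16


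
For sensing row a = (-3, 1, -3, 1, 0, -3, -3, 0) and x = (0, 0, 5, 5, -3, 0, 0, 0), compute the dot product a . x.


Non-zero terms: ['-3*5', '1*5', '0*-3']
Products: [-15, 5, 0]
y = sum = -10.

-10


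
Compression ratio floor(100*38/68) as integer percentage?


100*m/n = 100*38/68 ≈ 55.8824.
floor = 55.

55


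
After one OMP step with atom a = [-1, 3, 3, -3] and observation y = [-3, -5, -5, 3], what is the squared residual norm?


a^T a = 28.
a^T y = -36.
coeff = -36/28 = -9/7.
||r||^2 = 152/7.

152/7


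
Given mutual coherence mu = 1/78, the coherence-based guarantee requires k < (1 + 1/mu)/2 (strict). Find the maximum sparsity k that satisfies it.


1/mu = 78.
1 + 1/mu = 79.
(1 + 1/mu)/2 = 39.5 is not an integer, so k_max = floor(39.5) = 39.

39


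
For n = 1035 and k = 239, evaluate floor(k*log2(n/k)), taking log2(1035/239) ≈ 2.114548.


log2(n/k) = log2(1035/239) ≈ 2.114548.
k*log2(n/k) ≈ 239*2.114548 = 505.376972.
floor(505.376972) = 505.

505


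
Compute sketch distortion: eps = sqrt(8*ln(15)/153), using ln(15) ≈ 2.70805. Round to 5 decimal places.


ln(15) ≈ 2.70805.
8*ln(N)/m ≈ 8*2.70805/153 ≈ 0.14159739.
eps = sqrt(0.14159739) ≈ 0.3762943 ≈ 0.37629.

0.37629


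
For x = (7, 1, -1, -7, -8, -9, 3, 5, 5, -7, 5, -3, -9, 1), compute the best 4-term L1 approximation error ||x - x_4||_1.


Sorted |x_i| descending: [9, 9, 8, 7, 7, 7, 5, 5, 5, 3, 3, 1, 1, 1]
Keep top 4: [9, 9, 8, 7]
Tail entries: [7, 7, 5, 5, 5, 3, 3, 1, 1, 1]
L1 error = sum of tail = 38.

38


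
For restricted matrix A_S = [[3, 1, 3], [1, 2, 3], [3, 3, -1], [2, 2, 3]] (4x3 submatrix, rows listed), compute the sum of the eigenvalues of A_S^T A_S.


Sum of eigenvalues of A_S^T A_S = trace(A_S^T A_S) = sum of squared column norms of A_S.
A_S^T A_S diagonal: [23, 18, 28].
trace = 23 + 18 + 28 = 69.

69


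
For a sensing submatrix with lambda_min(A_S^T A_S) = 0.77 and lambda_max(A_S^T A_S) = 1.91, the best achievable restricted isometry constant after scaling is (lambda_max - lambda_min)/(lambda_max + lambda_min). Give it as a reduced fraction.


lambda_max - lambda_min = 1.91 - 0.77 = 1.14.
lambda_max + lambda_min = 1.91 + 0.77 = 2.68.
delta = 1.14/2.68 = 114/268 = 57/134.

57/134


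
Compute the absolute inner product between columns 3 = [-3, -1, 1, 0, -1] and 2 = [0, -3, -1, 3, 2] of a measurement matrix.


Inner product: -3*0 + -1*-3 + 1*-1 + 0*3 + -1*2
Products: [0, 3, -1, 0, -2]
Sum = 0.
|dot| = 0.

0


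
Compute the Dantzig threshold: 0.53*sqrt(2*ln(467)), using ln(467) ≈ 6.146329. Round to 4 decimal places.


ln(467) ≈ 6.146329.
2*ln(n) ≈ 12.292658.
sqrt(2*ln(n)) ≈ sqrt(12.292658) ≈ 3.506089.
threshold ≈ 0.53*3.506089 = 1.85822717 ≈ 1.8582.

1.8582


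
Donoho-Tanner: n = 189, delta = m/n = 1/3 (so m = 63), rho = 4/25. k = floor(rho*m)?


m = 1/3*189 = 63.
rho = 4/25.
rho*m = 4/25*63 = 10.08.
k = floor(10.08) = 10.

10


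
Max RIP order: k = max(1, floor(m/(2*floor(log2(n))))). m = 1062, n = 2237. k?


floor(log2(2237)) = 11.
2*11 = 22.
m/(2*floor(log2(n))) = 1062/22 ≈ 48.2727.
floor = 48.
k = max(1, 48) = 48.

48


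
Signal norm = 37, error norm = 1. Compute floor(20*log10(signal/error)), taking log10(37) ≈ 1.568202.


||x||/||e|| = 37/1 = 37.
log10(37) ≈ 1.568202.
20*log10(||x||/||e||) ≈ 20*1.568202 = 31.36404.
floor(31.36404) = 31.

31


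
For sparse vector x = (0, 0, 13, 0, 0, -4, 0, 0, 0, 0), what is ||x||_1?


Non-zero entries: [(2, 13), (5, -4)]
Absolute values: [13, 4]
||x||_1 = sum = 17.

17


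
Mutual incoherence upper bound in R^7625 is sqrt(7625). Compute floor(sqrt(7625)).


87^2 = 7569 <= 7625 < 7744 = 88^2, so 87 <= sqrt(7625) < 88.
floor(sqrt(7625)) = 87.

87


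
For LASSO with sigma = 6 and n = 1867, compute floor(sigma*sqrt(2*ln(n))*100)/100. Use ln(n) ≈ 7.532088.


ln(1867) ≈ 7.532088.
2*ln(n) ≈ 15.064176.
sqrt(2*ln(n)) ≈ sqrt(15.064176) ≈ 3.88126.
lambda ≈ 6*3.88126 = 23.28756.
floor(lambda*100)/100 = 23.28.

23.28


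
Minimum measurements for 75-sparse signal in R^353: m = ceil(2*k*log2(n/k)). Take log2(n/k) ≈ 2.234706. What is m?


log2(n/k) = log2(353/75) ≈ 2.234706.
2*k*log2(n/k) ≈ 2*75*2.234706 = 335.2059.
m = ceil(335.2059) = 336.

336


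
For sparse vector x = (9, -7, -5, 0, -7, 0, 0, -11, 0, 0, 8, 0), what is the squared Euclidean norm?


Non-zero entries: [(0, 9), (1, -7), (2, -5), (4, -7), (7, -11), (10, 8)]
Squares: [81, 49, 25, 49, 121, 64]
||x||_2^2 = sum = 389.

389


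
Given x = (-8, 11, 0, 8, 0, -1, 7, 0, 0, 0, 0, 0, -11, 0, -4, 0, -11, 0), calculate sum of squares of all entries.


Non-zero entries: [(0, -8), (1, 11), (3, 8), (5, -1), (6, 7), (12, -11), (14, -4), (16, -11)]
Squares: [64, 121, 64, 1, 49, 121, 16, 121]
||x||_2^2 = sum = 557.

557


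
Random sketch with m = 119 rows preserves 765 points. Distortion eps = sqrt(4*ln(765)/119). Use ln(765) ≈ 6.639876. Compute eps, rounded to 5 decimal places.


ln(765) ≈ 6.639876.
4*ln(N)/m ≈ 4*6.639876/119 ≈ 0.22318911.
eps = sqrt(0.22318911) ≈ 0.4724289 ≈ 0.47243.

0.47243


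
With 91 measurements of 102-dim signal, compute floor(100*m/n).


100*m/n = 100*91/102 ≈ 89.2157.
floor = 89.

89


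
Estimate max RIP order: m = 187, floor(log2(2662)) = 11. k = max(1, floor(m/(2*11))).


floor(log2(2662)) = 11.
2*11 = 22.
m/(2*floor(log2(n))) = 187/22 ≈ 8.5.
floor = 8.
k = max(1, 8) = 8.

8


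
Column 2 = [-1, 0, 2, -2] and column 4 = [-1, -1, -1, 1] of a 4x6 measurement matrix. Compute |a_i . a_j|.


Inner product: -1*-1 + 0*-1 + 2*-1 + -2*1
Products: [1, 0, -2, -2]
Sum = -3.
|dot| = 3.

3


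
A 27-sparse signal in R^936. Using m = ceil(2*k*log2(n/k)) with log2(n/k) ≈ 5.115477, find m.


log2(n/k) = log2(936/27) ≈ 5.115477.
2*k*log2(n/k) ≈ 2*27*5.115477 = 276.235758.
m = ceil(276.235758) = 277.

277


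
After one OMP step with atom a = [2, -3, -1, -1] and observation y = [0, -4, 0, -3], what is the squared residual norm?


a^T a = 15.
a^T y = 15.
coeff = 15/15 = 1.
||r||^2 = 10.

10


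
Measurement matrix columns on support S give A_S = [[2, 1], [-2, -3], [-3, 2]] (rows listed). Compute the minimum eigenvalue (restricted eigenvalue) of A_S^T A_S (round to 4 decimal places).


A_S^T A_S = [[17, 2], [2, 14]].
trace = 31.
det = 234.
disc = trace^2 - 4*det = 961 - 4*234 = 25.
sqrt(25) = 5.
lam_min = (31 - 5)/2 = 13 = 13.0000.

13.0000


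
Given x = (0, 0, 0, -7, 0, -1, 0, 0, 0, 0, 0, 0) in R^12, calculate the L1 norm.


Non-zero entries: [(3, -7), (5, -1)]
Absolute values: [7, 1]
||x||_1 = sum = 8.

8


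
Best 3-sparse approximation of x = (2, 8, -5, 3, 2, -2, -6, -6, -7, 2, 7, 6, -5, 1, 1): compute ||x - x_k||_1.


Sorted |x_i| descending: [8, 7, 7, 6, 6, 6, 5, 5, 3, 2, 2, 2, 2, 1, 1]
Keep top 3: [8, 7, 7]
Tail entries: [6, 6, 6, 5, 5, 3, 2, 2, 2, 2, 1, 1]
L1 error = sum of tail = 41.

41


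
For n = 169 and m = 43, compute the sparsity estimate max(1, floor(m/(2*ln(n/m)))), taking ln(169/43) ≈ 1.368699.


n/m = 169/43.
ln(n/m) ≈ 1.368699.
2*ln(n/m) ≈ 2.737398.
m/(2*ln(n/m)) ≈ 43/2.737398 ≈ 15.7083.
floor = 15.
k_max = max(1, 15) = 15.

15


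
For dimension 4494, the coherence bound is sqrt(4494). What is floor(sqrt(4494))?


67^2 = 4489 <= 4494 < 4624 = 68^2, so 67 <= sqrt(4494) < 68.
floor(sqrt(4494)) = 67.

67


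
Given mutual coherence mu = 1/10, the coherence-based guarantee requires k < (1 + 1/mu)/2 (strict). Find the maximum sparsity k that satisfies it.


1/mu = 10.
1 + 1/mu = 11.
(1 + 1/mu)/2 = 5.5 is not an integer, so k_max = floor(5.5) = 5.

5


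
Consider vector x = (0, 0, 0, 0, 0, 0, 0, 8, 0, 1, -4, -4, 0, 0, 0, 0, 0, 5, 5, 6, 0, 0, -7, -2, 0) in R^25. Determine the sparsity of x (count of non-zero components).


Non-zero positions: [7, 9, 10, 11, 17, 18, 19, 22, 23].
Sparsity = 9.

9


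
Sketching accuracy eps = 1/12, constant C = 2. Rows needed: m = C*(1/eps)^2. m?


1/eps = 12.
(1/eps)^2 = 144.
m = 2*144 = 288.

288


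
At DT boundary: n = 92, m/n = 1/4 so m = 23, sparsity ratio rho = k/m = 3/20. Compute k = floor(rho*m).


m = 1/4*92 = 23.
rho = 3/20.
rho*m = 3/20*23 = 3.45.
k = floor(3.45) = 3.

3


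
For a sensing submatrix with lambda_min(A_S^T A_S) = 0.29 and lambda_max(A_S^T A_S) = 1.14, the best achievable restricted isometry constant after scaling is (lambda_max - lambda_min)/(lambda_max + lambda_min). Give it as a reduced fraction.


lambda_max - lambda_min = 1.14 - 0.29 = 0.85.
lambda_max + lambda_min = 1.14 + 0.29 = 1.43.
delta = 0.85/1.43 = 85/143.

85/143


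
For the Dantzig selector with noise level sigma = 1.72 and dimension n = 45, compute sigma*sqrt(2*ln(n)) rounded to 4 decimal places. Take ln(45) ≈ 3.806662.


ln(45) ≈ 3.806662.
2*ln(n) ≈ 7.613324.
sqrt(2*ln(n)) ≈ sqrt(7.613324) ≈ 2.759225.
threshold ≈ 1.72*2.759225 = 4.745867 ≈ 4.7459.

4.7459


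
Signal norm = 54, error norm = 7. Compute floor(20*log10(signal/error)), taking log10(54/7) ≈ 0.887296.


||x||/||e|| = 54/7.
log10(54/7) ≈ 0.887296.
20*log10(||x||/||e||) ≈ 20*0.887296 = 17.74592.
floor(17.74592) = 17.

17


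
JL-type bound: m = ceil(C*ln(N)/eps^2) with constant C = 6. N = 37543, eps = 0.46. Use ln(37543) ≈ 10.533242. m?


ln(37543) ≈ 10.533242.
eps^2 = 0.46^2 = 0.2116.
C*ln(N)/eps^2 ≈ 6*10.533242/0.2116 ≈ 298.6742.
m = ceil(298.6742) = 299.

299


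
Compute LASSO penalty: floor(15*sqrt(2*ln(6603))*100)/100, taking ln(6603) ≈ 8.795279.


ln(6603) ≈ 8.795279.
2*ln(n) ≈ 17.590558.
sqrt(2*ln(n)) ≈ sqrt(17.590558) ≈ 4.19411.
lambda ≈ 15*4.19411 = 62.91165.
floor(lambda*100)/100 = 62.91.

62.91


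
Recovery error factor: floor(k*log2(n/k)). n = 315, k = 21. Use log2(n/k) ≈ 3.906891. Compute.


log2(n/k) = log2(315/21) ≈ 3.906891.
k*log2(n/k) ≈ 21*3.906891 = 82.044711.
floor(82.044711) = 82.

82


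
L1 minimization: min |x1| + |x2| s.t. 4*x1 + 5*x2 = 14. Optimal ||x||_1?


Axis intercepts:
  x1 = 7/2, x2 = 0: L1 = 7/2
  x1 = 0, x2 = 14/5: L1 = 14/5
x* = (0, 14/5)
||x*||_1 = 14/5.

14/5


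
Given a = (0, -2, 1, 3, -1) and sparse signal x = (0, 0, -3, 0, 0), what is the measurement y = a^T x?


Non-zero terms: ['1*-3']
Products: [-3]
y = sum = -3.

-3


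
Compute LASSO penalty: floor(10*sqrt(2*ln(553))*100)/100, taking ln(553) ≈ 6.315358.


ln(553) ≈ 6.315358.
2*ln(n) ≈ 12.630716.
sqrt(2*ln(n)) ≈ sqrt(12.630716) ≈ 3.553972.
lambda ≈ 10*3.553972 = 35.53972.
floor(lambda*100)/100 = 35.53.

35.53


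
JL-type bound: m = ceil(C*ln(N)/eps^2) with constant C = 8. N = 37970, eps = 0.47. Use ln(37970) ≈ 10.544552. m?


ln(37970) ≈ 10.544552.
eps^2 = 0.47^2 = 0.2209.
C*ln(N)/eps^2 ≈ 8*10.544552/0.2209 ≈ 381.876.
m = ceil(381.876) = 382.

382


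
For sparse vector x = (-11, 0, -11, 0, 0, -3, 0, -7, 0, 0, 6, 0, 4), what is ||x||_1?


Non-zero entries: [(0, -11), (2, -11), (5, -3), (7, -7), (10, 6), (12, 4)]
Absolute values: [11, 11, 3, 7, 6, 4]
||x||_1 = sum = 42.

42


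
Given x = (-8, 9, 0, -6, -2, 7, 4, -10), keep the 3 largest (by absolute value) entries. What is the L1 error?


Sorted |x_i| descending: [10, 9, 8, 7, 6, 4, 2, 0]
Keep top 3: [10, 9, 8]
Tail entries: [7, 6, 4, 2, 0]
L1 error = sum of tail = 19.

19


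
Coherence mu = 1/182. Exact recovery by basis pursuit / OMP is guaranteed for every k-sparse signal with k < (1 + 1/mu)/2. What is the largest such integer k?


1/mu = 182.
1 + 1/mu = 183.
(1 + 1/mu)/2 = 91.5 is not an integer, so k_max = floor(91.5) = 91.

91


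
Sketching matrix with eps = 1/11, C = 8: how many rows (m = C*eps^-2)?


1/eps = 11.
(1/eps)^2 = 121.
m = 8*121 = 968.

968


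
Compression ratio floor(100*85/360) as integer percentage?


100*m/n = 100*85/360 ≈ 23.6111.
floor = 23.

23


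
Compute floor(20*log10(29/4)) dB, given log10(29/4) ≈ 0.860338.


||x||/||e|| = 29/4.
log10(29/4) ≈ 0.860338.
20*log10(||x||/||e||) ≈ 20*0.860338 = 17.20676.
floor(17.20676) = 17.

17


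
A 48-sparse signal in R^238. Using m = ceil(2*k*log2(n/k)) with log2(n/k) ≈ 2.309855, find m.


log2(n/k) = log2(238/48) ≈ 2.309855.
2*k*log2(n/k) ≈ 2*48*2.309855 = 221.74608.
m = ceil(221.74608) = 222.

222


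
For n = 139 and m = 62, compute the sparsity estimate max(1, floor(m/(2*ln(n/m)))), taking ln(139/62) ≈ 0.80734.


n/m = 139/62.
ln(n/m) ≈ 0.80734.
2*ln(n/m) ≈ 1.61468.
m/(2*ln(n/m)) ≈ 62/1.61468 ≈ 38.3977.
floor = 38.
k_max = max(1, 38) = 38.

38


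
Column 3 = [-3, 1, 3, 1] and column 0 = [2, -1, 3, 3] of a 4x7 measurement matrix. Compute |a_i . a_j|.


Inner product: -3*2 + 1*-1 + 3*3 + 1*3
Products: [-6, -1, 9, 3]
Sum = 5.
|dot| = 5.

5


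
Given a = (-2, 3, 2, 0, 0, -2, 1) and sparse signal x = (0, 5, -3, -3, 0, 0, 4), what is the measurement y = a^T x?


Non-zero terms: ['3*5', '2*-3', '0*-3', '1*4']
Products: [15, -6, 0, 4]
y = sum = 13.

13


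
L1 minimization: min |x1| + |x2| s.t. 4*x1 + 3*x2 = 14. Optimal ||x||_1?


Axis intercepts:
  x1 = 7/2, x2 = 0: L1 = 7/2
  x1 = 0, x2 = 14/3: L1 = 14/3
x* = (7/2, 0)
||x*||_1 = 7/2.

7/2


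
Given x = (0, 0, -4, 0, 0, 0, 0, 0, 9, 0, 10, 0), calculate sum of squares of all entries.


Non-zero entries: [(2, -4), (8, 9), (10, 10)]
Squares: [16, 81, 100]
||x||_2^2 = sum = 197.

197


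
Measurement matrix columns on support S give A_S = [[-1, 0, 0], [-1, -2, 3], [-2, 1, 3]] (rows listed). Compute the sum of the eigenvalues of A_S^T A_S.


Sum of eigenvalues of A_S^T A_S = trace(A_S^T A_S) = sum of squared column norms of A_S.
A_S^T A_S diagonal: [6, 5, 18].
trace = 6 + 5 + 18 = 29.

29


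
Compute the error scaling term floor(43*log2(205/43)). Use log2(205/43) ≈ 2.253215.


log2(n/k) = log2(205/43) ≈ 2.253215.
k*log2(n/k) ≈ 43*2.253215 = 96.888245.
floor(96.888245) = 96.

96


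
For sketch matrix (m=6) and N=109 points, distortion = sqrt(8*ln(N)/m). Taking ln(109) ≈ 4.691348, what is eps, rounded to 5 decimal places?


ln(109) ≈ 4.691348.
8*ln(N)/m ≈ 8*4.691348/6 ≈ 6.25513067.
eps = sqrt(6.25513067) ≈ 2.5010259 ≈ 2.50103.

2.50103


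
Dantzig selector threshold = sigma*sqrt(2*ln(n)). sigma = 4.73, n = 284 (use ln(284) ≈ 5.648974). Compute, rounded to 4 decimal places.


ln(284) ≈ 5.648974.
2*ln(n) ≈ 11.297948.
sqrt(2*ln(n)) ≈ sqrt(11.297948) ≈ 3.361242.
threshold ≈ 4.73*3.361242 = 15.89867466 ≈ 15.8987.

15.8987


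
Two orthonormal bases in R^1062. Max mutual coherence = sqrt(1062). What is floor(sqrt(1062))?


32^2 = 1024 <= 1062 < 1089 = 33^2, so 32 <= sqrt(1062) < 33.
floor(sqrt(1062)) = 32.

32


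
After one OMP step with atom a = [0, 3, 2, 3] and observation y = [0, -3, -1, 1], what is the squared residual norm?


a^T a = 22.
a^T y = -8.
coeff = -8/22 = -4/11.
||r||^2 = 89/11.

89/11


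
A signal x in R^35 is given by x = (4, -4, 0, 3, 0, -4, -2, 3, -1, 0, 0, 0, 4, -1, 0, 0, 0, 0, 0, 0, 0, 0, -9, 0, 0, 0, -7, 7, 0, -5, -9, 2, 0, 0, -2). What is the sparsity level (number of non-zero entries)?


Non-zero positions: [0, 1, 3, 5, 6, 7, 8, 12, 13, 22, 26, 27, 29, 30, 31, 34].
Sparsity = 16.

16


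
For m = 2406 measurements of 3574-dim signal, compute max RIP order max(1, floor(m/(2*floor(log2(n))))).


floor(log2(3574)) = 11.
2*11 = 22.
m/(2*floor(log2(n))) = 2406/22 ≈ 109.3636.
floor = 109.
k = max(1, 109) = 109.

109


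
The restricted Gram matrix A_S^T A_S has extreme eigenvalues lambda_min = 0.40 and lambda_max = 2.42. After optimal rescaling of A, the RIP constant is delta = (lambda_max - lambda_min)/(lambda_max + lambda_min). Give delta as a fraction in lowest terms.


lambda_max - lambda_min = 2.42 - 0.40 = 2.02.
lambda_max + lambda_min = 2.42 + 0.40 = 2.82.
delta = 2.02/2.82 = 202/282 = 101/141.

101/141


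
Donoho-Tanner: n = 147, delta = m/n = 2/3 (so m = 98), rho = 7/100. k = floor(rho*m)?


m = 2/3*147 = 98.
rho = 7/100.
rho*m = 7/100*98 = 6.86.
k = floor(6.86) = 6.

6


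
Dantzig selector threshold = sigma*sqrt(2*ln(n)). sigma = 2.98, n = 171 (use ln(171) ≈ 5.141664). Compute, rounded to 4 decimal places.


ln(171) ≈ 5.141664.
2*ln(n) ≈ 10.283328.
sqrt(2*ln(n)) ≈ sqrt(10.283328) ≈ 3.206763.
threshold ≈ 2.98*3.206763 = 9.55615374 ≈ 9.5562.

9.5562


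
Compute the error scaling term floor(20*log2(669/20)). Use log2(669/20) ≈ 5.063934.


log2(n/k) = log2(669/20) ≈ 5.063934.
k*log2(n/k) ≈ 20*5.063934 = 101.27868.
floor(101.27868) = 101.

101


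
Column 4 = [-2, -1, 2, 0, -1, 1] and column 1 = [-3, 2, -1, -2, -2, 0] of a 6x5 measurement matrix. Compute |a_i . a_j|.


Inner product: -2*-3 + -1*2 + 2*-1 + 0*-2 + -1*-2 + 1*0
Products: [6, -2, -2, 0, 2, 0]
Sum = 4.
|dot| = 4.

4


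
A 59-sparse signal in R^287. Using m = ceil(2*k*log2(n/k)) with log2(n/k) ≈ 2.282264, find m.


log2(n/k) = log2(287/59) ≈ 2.282264.
2*k*log2(n/k) ≈ 2*59*2.282264 = 269.307152.
m = ceil(269.307152) = 270.

270


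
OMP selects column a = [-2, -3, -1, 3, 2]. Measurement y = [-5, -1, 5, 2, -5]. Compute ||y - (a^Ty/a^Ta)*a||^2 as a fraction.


a^T a = 27.
a^T y = 4.
coeff = 4/27 = 4/27.
||r||^2 = 2144/27.

2144/27


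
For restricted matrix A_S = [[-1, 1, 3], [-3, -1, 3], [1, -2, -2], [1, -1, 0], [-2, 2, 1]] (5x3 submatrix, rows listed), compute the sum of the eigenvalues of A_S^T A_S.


Sum of eigenvalues of A_S^T A_S = trace(A_S^T A_S) = sum of squared column norms of A_S.
A_S^T A_S diagonal: [16, 11, 23].
trace = 16 + 11 + 23 = 50.

50


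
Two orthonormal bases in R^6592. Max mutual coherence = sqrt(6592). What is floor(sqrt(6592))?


81^2 = 6561 <= 6592 < 6724 = 82^2, so 81 <= sqrt(6592) < 82.
floor(sqrt(6592)) = 81.

81


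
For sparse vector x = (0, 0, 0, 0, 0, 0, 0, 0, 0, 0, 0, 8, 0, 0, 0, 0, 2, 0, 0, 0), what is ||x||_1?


Non-zero entries: [(11, 8), (16, 2)]
Absolute values: [8, 2]
||x||_1 = sum = 10.

10


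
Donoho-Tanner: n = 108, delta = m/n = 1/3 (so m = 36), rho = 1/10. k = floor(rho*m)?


m = 1/3*108 = 36.
rho = 1/10.
rho*m = 1/10*36 = 3.6.
k = floor(3.6) = 3.

3


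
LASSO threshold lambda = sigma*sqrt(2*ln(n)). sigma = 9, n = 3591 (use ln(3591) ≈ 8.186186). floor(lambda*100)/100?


ln(3591) ≈ 8.186186.
2*ln(n) ≈ 16.372372.
sqrt(2*ln(n)) ≈ sqrt(16.372372) ≈ 4.046279.
lambda ≈ 9*4.046279 = 36.416511.
floor(lambda*100)/100 = 36.41.

36.41


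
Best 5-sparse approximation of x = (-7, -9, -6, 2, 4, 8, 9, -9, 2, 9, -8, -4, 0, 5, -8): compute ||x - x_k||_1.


Sorted |x_i| descending: [9, 9, 9, 9, 8, 8, 8, 7, 6, 5, 4, 4, 2, 2, 0]
Keep top 5: [9, 9, 9, 9, 8]
Tail entries: [8, 8, 7, 6, 5, 4, 4, 2, 2, 0]
L1 error = sum of tail = 46.

46
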